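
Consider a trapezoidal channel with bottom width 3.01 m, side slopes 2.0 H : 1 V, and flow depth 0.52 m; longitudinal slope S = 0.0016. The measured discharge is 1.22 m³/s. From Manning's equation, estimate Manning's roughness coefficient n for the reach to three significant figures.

0.0372

A = (b + z·y)·y = (3.01 + 2.0×0.52)×0.52 = 2.106 m²
P = b + 2y√(1+z²) = 3.01 + 2×0.52×√(1+2.0²) = 5.336 m
R = A/P = 2.106/5.336 = 0.3947 m
n = (1/Q)·A·R^(2/3)·S^(1/2) = (1/1.22) × 2.106 × 0.5381 × 0.04000 = 0.03715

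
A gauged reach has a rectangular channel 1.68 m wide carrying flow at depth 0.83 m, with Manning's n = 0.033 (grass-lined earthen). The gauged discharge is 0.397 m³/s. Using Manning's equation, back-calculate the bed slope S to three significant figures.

A = b·y = 1.68 × 0.83 = 1.394 m²
P = b + 2y = 1.68 + 2×0.83 = 3.340 m
R = A/P = 1.394/3.340 = 0.4175 m
S = (Q·n / (1·A·R^(2/3)))² = (0.397×0.033 / (1×1.394×0.5586))² = 0.0002829

0.000283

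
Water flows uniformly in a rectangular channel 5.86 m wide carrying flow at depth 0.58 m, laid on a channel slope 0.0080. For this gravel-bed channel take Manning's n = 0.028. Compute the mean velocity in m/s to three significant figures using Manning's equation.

A = b·y = 5.86 × 0.58 = 3.399 m²
P = b + 2y = 5.86 + 2×0.58 = 7.020 m
R = A/P = 3.399/7.020 = 0.4842 m
Q = (1/n)·A·R^(2/3)·S^(1/2) = (1/0.028) × 3.399 × 0.4842^(2/3) × 0.0080^(1/2) = 6.694 m³/s
V = Q/A = 6.694/3.399 = 1.970 m/s

1.97 m/s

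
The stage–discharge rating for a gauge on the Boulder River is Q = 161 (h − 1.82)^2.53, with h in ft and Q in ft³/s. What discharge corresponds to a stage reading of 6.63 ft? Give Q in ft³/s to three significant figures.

8560 ft³/s

Q = 161 × (6.63 − 1.82)^2.53 = 161 × 4.81^2.53 = 8564 ft³/s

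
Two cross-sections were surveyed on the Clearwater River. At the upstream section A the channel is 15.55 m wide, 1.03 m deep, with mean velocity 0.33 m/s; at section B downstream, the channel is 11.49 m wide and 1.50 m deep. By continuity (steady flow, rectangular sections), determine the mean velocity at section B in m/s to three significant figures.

0.307 m/s

Q = A₁V₁ = (15.55×1.03) × 0.33 = 5.285 m³/s
A₂ = 11.49 × 1.50 = 17.24 m²
V₂ = Q/A₂ = 5.285/17.24 = 0.3067 m/s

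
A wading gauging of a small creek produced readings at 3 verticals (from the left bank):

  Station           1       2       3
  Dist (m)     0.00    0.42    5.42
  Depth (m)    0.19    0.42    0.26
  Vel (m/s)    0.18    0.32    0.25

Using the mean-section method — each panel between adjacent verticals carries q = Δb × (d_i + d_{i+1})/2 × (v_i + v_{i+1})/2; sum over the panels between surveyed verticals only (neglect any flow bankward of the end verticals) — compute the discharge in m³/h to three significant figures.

1860 m³/h

Panel 1-2: Δb = 0.42 m, d̄ = (0.19+0.42)/2 = 0.305, v̄ = (0.18+0.32)/2 = 0.25 → q = 0.42×0.305×0.25 = 0.03203 m³/s
Panel 2-3: Δb = 5 m, d̄ = (0.42+0.26)/2 = 0.34, v̄ = (0.32+0.25)/2 = 0.285 → q = 5×0.34×0.285 = 0.4845 m³/s
Q = Σ q = 0.5165 m³/s
= 0.5165 × 3600 = 1859 m³/h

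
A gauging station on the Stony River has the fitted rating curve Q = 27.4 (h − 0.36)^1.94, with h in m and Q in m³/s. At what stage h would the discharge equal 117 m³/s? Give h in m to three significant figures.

2.47 m

h − h₀ = (Q/C)^(1/b) = (117/27.4)^(1/1.94) = 2.113 m
h = 0.36 + 2.113 = 2.473 m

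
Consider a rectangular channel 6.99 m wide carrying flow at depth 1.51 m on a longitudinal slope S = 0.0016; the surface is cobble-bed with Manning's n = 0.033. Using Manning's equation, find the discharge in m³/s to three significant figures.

A = b·y = 6.99 × 1.51 = 10.55 m²
P = b + 2y = 6.99 + 2×1.51 = 10.01 m
R = A/P = 10.55/10.01 = 1.054 m
Q = (1/n)·A·R^(2/3)·S^(1/2) = (1/0.033) × 10.55 × 1.054^(2/3) × 0.0016^(1/2) = 13.25 m³/s

13.3 m³/s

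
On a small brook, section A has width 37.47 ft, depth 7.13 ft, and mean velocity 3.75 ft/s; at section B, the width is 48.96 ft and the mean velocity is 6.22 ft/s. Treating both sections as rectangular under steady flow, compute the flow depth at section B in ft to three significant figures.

Q = A₁V₁ = (37.47×7.13) × 3.75 = 1002 ft³/s
d₂ = Q/(b₂ V₂) = 1002/(48.96×6.22) = 3.290 ft

3.29 ft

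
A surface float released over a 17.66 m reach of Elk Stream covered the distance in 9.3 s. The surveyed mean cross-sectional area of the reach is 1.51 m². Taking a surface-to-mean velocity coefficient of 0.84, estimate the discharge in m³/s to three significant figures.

v_surface = L / t̄ = 17.66 / 9.3 = 1.899 m/s
v_mean = 0.84 × 1.899 = 1.595 m/s
Q = A × v_mean = 1.51 × 1.595 = 2.409 m³/s

2.41 m³/s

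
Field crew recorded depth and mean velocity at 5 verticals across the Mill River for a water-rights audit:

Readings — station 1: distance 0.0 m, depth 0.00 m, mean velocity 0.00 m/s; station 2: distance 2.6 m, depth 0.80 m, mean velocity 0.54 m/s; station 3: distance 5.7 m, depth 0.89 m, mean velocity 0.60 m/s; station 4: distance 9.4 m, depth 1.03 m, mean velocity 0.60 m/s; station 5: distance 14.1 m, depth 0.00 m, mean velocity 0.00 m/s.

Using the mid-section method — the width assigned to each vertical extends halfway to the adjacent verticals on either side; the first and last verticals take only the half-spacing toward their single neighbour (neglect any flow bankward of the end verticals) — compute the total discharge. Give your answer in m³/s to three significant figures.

5.64 m³/s

w_2 = (5.7 − 0.0)/2 = 2.85 m; q_2 = 0.54 × 0.80 × 2.85 = 1.231 m³/s
w_3 = (9.4 − 2.6)/2 = 3.4 m; q_3 = 0.60 × 0.89 × 3.4 = 1.816 m³/s
w_4 = (14.1 − 5.7)/2 = 4.2 m; q_4 = 0.60 × 1.03 × 4.2 = 2.596 m³/s
Stations 1, 5 contribute zero (depth or velocity is 0).
Q = Σ qᵢ = 5.642 m³/s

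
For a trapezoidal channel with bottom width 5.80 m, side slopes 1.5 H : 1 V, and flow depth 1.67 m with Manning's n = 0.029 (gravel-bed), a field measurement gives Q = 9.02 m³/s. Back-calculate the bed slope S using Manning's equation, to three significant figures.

A = (b + z·y)·y = (5.80 + 1.5×1.67)×1.67 = 13.87 m²
P = b + 2y√(1+z²) = 5.80 + 2×1.67×√(1+1.5²) = 11.82 m
R = A/P = 13.87/11.82 = 1.173 m
S = (Q·n / (1·A·R^(2/3)))² = (9.02×0.029 / (1×13.87×1.112))² = 0.0002875

0.000287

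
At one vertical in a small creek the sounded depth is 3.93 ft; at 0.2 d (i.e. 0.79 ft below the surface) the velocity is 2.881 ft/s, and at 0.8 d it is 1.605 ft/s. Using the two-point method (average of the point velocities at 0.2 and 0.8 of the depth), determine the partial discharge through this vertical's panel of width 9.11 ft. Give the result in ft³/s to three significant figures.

v̄ = (2.881 + 1.605) / 2 = 2.243 ft/s
q = v̄ × d × w = 2.243 × 3.93 × 9.11 = 80.30 ft³/s

80.3 ft³/s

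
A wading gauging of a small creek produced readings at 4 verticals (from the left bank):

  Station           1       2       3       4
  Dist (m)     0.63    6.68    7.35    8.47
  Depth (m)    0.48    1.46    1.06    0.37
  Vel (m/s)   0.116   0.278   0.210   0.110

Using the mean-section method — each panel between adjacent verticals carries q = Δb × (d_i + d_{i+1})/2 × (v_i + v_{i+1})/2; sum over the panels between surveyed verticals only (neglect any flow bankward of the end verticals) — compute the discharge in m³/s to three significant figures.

Panel 1-2: Δb = 6.05 m, d̄ = (0.48+1.46)/2 = 0.97, v̄ = (0.116+0.278)/2 = 0.197 → q = 6.05×0.97×0.197 = 1.156 m³/s
Panel 2-3: Δb = 0.67 m, d̄ = (1.46+1.06)/2 = 1.26, v̄ = (0.278+0.210)/2 = 0.244 → q = 0.67×1.26×0.244 = 0.2060 m³/s
Panel 3-4: Δb = 1.12 m, d̄ = (1.06+0.37)/2 = 0.715, v̄ = (0.210+0.110)/2 = 0.16 → q = 1.12×0.715×0.16 = 0.1281 m³/s
Q = Σ q = 1.490 m³/s

1.49 m³/s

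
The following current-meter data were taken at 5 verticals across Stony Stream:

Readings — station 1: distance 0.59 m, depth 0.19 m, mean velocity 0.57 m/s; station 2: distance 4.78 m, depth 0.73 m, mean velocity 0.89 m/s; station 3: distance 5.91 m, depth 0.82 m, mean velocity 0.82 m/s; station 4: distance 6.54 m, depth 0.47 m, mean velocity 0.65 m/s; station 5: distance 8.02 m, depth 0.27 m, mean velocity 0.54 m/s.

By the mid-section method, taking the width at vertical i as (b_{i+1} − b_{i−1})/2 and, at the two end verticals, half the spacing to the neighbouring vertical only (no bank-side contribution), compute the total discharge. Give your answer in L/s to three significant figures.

2980 L/s

w_1 = (4.78 − 0.59)/2 = 2.095 m; q_1 = 0.57 × 0.19 × 2.095 = 0.2269 m³/s
w_2 = (5.91 − 0.59)/2 = 2.66 m; q_2 = 0.89 × 0.73 × 2.66 = 1.728 m³/s
w_3 = (6.54 − 4.78)/2 = 0.88 m; q_3 = 0.82 × 0.82 × 0.88 = 0.5917 m³/s
w_4 = (8.02 − 5.91)/2 = 1.055 m; q_4 = 0.65 × 0.47 × 1.055 = 0.3223 m³/s
w_5 = (8.02 − 6.54)/2 = 0.74 m; q_5 = 0.54 × 0.27 × 0.74 = 0.1079 m³/s
Q = Σ qᵢ = 2.977 m³/s
= 2.977 × 1000 = 2977 L/s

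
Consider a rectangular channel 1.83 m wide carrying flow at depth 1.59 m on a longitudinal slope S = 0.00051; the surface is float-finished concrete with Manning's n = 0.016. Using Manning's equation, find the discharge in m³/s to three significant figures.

2.86 m³/s

A = b·y = 1.83 × 1.59 = 2.910 m²
P = b + 2y = 1.83 + 2×1.59 = 5.010 m
R = A/P = 2.910/5.010 = 0.5808 m
Q = (1/n)·A·R^(2/3)·S^(1/2) = (1/0.016) × 2.910 × 0.5808^(2/3) × 0.00051^(1/2) = 2.859 m³/s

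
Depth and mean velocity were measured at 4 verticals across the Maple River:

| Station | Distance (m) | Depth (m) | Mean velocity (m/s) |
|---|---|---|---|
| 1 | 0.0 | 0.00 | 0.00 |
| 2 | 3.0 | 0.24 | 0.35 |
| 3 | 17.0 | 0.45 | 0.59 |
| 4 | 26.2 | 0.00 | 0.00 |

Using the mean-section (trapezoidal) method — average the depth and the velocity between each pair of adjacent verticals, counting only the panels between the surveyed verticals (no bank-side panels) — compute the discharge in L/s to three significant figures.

Panel 1-2: Δb = 3 m, d̄ = (0.00+0.24)/2 = 0.12, v̄ = (0.00+0.35)/2 = 0.175 → q = 3×0.12×0.175 = 0.06300 m³/s
Panel 2-3: Δb = 14 m, d̄ = (0.24+0.45)/2 = 0.345, v̄ = (0.35+0.59)/2 = 0.47 → q = 14×0.345×0.47 = 2.270 m³/s
Panel 3-4: Δb = 9.2 m, d̄ = (0.45+0.00)/2 = 0.225, v̄ = (0.59+0.00)/2 = 0.295 → q = 9.2×0.225×0.295 = 0.6107 m³/s
Q = Σ q = 2.944 m³/s
= 2.944 × 1000 = 2944 L/s

2940 L/s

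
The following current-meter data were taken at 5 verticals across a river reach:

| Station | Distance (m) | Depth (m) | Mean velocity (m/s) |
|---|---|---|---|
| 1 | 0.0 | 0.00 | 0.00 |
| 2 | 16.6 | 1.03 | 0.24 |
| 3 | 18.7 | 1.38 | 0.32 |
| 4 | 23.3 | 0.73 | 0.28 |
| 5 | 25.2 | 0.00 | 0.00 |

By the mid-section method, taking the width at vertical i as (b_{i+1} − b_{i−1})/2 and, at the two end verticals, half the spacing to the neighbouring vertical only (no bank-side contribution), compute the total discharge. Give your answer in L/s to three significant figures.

4450 L/s

w_2 = (18.7 − 0.0)/2 = 9.35 m; q_2 = 0.24 × 1.03 × 9.35 = 2.311 m³/s
w_3 = (23.3 − 16.6)/2 = 3.35 m; q_3 = 0.32 × 1.38 × 3.35 = 1.479 m³/s
w_4 = (25.2 − 18.7)/2 = 3.25 m; q_4 = 0.28 × 0.73 × 3.25 = 0.6643 m³/s
Stations 1, 5 contribute zero (depth or velocity is 0).
Q = Σ qᵢ = 4.455 m³/s
= 4.455 × 1000 = 4455 L/s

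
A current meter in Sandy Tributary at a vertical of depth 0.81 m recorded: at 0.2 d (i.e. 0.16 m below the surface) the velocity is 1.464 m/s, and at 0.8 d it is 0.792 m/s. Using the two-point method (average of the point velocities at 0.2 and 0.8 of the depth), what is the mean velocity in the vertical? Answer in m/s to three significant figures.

1.13 m/s

v̄ = (1.464 + 0.792) / 2 = 1.128 m/s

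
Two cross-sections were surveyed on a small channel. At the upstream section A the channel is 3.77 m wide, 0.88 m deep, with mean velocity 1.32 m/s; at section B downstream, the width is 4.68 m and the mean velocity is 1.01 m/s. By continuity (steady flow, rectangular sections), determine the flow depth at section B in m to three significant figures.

0.926 m

Q = A₁V₁ = (3.77×0.88) × 1.32 = 4.379 m³/s
d₂ = Q/(b₂ V₂) = 4.379/(4.68×1.01) = 0.9265 m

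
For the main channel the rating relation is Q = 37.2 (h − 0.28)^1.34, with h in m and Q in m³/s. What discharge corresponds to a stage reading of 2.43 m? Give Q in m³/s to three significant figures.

Q = 37.2 × (2.43 − 0.28)^1.34 = 37.2 × 2.15^1.34 = 103.8 m³/s

104 m³/s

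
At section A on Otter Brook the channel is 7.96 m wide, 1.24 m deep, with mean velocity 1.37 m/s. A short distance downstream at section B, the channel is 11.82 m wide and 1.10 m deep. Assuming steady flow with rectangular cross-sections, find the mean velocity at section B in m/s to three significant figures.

Q = A₁V₁ = (7.96×1.24) × 1.37 = 13.52 m³/s
A₂ = 11.82 × 1.10 = 13.00 m²
V₂ = Q/A₂ = 13.52/13.00 = 1.040 m/s

1.04 m/s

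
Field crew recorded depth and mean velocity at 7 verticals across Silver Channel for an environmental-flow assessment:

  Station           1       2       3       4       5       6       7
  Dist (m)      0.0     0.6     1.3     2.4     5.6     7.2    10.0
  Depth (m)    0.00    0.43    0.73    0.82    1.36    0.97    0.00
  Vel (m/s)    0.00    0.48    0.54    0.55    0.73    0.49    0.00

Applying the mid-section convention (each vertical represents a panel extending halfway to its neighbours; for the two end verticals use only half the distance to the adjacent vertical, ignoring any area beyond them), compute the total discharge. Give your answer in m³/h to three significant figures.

17600 m³/h

w_2 = (1.3 − 0.0)/2 = 0.65 m; q_2 = 0.48 × 0.43 × 0.65 = 0.1342 m³/s
w_3 = (2.4 − 0.6)/2 = 0.9 m; q_3 = 0.54 × 0.73 × 0.9 = 0.3548 m³/s
w_4 = (5.6 − 1.3)/2 = 2.15 m; q_4 = 0.55 × 0.82 × 2.15 = 0.9697 m³/s
w_5 = (7.2 − 2.4)/2 = 2.4 m; q_5 = 0.73 × 1.36 × 2.4 = 2.383 m³/s
w_6 = (10.0 − 5.6)/2 = 2.2 m; q_6 = 0.49 × 0.97 × 2.2 = 1.046 m³/s
Stations 1, 7 contribute zero (depth or velocity is 0).
Q = Σ qᵢ = 4.887 m³/s
= 4.887 × 3600 = 17590 m³/h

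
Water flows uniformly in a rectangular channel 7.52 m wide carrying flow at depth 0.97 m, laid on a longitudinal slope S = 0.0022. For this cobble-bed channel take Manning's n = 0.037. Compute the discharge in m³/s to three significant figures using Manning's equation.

7.78 m³/s

A = b·y = 7.52 × 0.97 = 7.294 m²
P = b + 2y = 7.52 + 2×0.97 = 9.460 m
R = A/P = 7.294/9.460 = 0.7711 m
Q = (1/n)·A·R^(2/3)·S^(1/2) = (1/0.037) × 7.294 × 0.7711^(2/3) × 0.0022^(1/2) = 7.776 m³/s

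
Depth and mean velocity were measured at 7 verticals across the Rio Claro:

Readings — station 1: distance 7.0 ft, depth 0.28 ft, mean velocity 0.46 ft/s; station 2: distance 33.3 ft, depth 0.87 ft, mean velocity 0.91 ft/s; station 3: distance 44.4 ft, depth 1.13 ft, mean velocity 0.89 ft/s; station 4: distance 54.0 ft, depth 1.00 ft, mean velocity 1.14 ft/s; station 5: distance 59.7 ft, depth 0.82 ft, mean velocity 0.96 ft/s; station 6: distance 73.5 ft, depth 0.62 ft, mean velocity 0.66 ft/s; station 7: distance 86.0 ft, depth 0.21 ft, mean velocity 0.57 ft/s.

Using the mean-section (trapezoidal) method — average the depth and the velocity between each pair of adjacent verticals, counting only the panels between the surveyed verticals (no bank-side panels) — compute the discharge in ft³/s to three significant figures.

Panel 1-2: Δb = 26.3 ft, d̄ = (0.28+0.87)/2 = 0.575, v̄ = (0.46+0.91)/2 = 0.685 → q = 26.3×0.575×0.685 = 10.36 ft³/s
Panel 2-3: Δb = 11.1 ft, d̄ = (0.87+1.13)/2 = 1, v̄ = (0.91+0.89)/2 = 0.9 → q = 11.1×1×0.9 = 9.990 ft³/s
Panel 3-4: Δb = 9.6 ft, d̄ = (1.13+1.00)/2 = 1.065, v̄ = (0.89+1.14)/2 = 1.015 → q = 9.6×1.065×1.015 = 10.38 ft³/s
Panel 4-5: Δb = 5.7 ft, d̄ = (1.00+0.82)/2 = 0.91, v̄ = (1.14+0.96)/2 = 1.05 → q = 5.7×0.91×1.05 = 5.446 ft³/s
Panel 5-6: Δb = 13.8 ft, d̄ = (0.82+0.62)/2 = 0.72, v̄ = (0.96+0.66)/2 = 0.81 → q = 13.8×0.72×0.81 = 8.048 ft³/s
Panel 6-7: Δb = 12.5 ft, d̄ = (0.62+0.21)/2 = 0.415, v̄ = (0.66+0.57)/2 = 0.615 → q = 12.5×0.415×0.615 = 3.190 ft³/s
Q = Σ q = 47.41 ft³/s

47.4 ft³/s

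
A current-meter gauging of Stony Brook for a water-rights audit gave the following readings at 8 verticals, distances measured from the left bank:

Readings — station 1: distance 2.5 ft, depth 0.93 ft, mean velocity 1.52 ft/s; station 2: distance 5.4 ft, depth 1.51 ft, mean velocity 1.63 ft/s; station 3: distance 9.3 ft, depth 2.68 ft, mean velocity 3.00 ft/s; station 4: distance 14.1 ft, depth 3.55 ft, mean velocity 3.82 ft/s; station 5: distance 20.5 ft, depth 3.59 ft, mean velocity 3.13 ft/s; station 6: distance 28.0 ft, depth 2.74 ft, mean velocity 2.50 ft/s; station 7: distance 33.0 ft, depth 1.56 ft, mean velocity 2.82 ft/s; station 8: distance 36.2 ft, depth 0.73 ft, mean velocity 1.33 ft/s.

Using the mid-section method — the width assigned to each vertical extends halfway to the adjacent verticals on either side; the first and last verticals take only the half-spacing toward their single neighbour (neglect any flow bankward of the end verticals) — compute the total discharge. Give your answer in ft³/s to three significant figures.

262 ft³/s

w_1 = (5.4 − 2.5)/2 = 1.45 ft; q_1 = 1.52 × 0.93 × 1.45 = 2.050 ft³/s
w_2 = (9.3 − 2.5)/2 = 3.4 ft; q_2 = 1.63 × 1.51 × 3.4 = 8.368 ft³/s
w_3 = (14.1 − 5.4)/2 = 4.35 ft; q_3 = 3.00 × 2.68 × 4.35 = 34.97 ft³/s
w_4 = (20.5 − 9.3)/2 = 5.6 ft; q_4 = 3.82 × 3.55 × 5.6 = 75.94 ft³/s
w_5 = (28.0 − 14.1)/2 = 6.95 ft; q_5 = 3.13 × 3.59 × 6.95 = 78.10 ft³/s
w_6 = (33.0 − 20.5)/2 = 6.25 ft; q_6 = 2.50 × 2.74 × 6.25 = 42.81 ft³/s
w_7 = (36.2 − 28.0)/2 = 4.1 ft; q_7 = 2.82 × 1.56 × 4.1 = 18.04 ft³/s
w_8 = (36.2 − 33.0)/2 = 1.6 ft; q_8 = 1.33 × 0.73 × 1.6 = 1.553 ft³/s
Q = Σ qᵢ = 261.8 ft³/s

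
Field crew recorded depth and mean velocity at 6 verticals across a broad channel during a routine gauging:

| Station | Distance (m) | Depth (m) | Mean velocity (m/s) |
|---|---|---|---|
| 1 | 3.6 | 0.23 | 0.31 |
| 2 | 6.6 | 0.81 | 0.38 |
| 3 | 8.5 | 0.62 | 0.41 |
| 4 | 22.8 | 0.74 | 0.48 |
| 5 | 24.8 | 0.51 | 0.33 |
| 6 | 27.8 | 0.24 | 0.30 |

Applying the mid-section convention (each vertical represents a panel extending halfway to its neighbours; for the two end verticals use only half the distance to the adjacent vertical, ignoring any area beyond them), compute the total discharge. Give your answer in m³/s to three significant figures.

6.34 m³/s

w_1 = (6.6 − 3.6)/2 = 1.5 m; q_1 = 0.31 × 0.23 × 1.5 = 0.1070 m³/s
w_2 = (8.5 − 3.6)/2 = 2.45 m; q_2 = 0.38 × 0.81 × 2.45 = 0.7541 m³/s
w_3 = (22.8 − 6.6)/2 = 8.1 m; q_3 = 0.41 × 0.62 × 8.1 = 2.059 m³/s
w_4 = (24.8 − 8.5)/2 = 8.15 m; q_4 = 0.48 × 0.74 × 8.15 = 2.895 m³/s
w_5 = (27.8 − 22.8)/2 = 2.5 m; q_5 = 0.33 × 0.51 × 2.5 = 0.4208 m³/s
w_6 = (27.8 − 24.8)/2 = 1.5 m; q_6 = 0.30 × 0.24 × 1.5 = 0.1080 m³/s
Q = Σ qᵢ = 6.344 m³/s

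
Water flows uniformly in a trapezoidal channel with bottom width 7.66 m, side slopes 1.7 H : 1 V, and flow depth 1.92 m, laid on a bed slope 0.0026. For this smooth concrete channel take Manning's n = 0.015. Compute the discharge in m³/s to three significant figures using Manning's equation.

A = (b + z·y)·y = (7.66 + 1.7×1.92)×1.92 = 20.97 m²
P = b + 2y√(1+z²) = 7.66 + 2×1.92×√(1+1.7²) = 15.23 m
R = A/P = 20.97/15.23 = 1.377 m
Q = (1/n)·A·R^(2/3)·S^(1/2) = (1/0.015) × 20.97 × 1.377^(2/3) × 0.0026^(1/2) = 88.24 m³/s

88.2 m³/s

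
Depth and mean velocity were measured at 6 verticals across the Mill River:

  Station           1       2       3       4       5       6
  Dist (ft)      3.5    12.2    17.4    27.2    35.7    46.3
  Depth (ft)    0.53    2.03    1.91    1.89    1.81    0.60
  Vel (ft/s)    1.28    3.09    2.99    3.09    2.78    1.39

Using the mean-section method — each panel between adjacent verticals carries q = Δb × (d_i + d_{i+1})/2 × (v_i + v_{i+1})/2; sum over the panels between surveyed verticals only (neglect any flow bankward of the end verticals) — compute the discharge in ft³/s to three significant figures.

Panel 1-2: Δb = 8.7 ft, d̄ = (0.53+2.03)/2 = 1.28, v̄ = (1.28+3.09)/2 = 2.185 → q = 8.7×1.28×2.185 = 24.33 ft³/s
Panel 2-3: Δb = 5.2 ft, d̄ = (2.03+1.91)/2 = 1.97, v̄ = (3.09+2.99)/2 = 3.04 → q = 5.2×1.97×3.04 = 31.14 ft³/s
Panel 3-4: Δb = 9.8 ft, d̄ = (1.91+1.89)/2 = 1.9, v̄ = (2.99+3.09)/2 = 3.04 → q = 9.8×1.9×3.04 = 56.60 ft³/s
Panel 4-5: Δb = 8.5 ft, d̄ = (1.89+1.81)/2 = 1.85, v̄ = (3.09+2.78)/2 = 2.935 → q = 8.5×1.85×2.935 = 46.15 ft³/s
Panel 5-6: Δb = 10.6 ft, d̄ = (1.81+0.60)/2 = 1.205, v̄ = (2.78+1.39)/2 = 2.085 → q = 10.6×1.205×2.085 = 26.63 ft³/s
Q = Σ q = 184.9 ft³/s

185 ft³/s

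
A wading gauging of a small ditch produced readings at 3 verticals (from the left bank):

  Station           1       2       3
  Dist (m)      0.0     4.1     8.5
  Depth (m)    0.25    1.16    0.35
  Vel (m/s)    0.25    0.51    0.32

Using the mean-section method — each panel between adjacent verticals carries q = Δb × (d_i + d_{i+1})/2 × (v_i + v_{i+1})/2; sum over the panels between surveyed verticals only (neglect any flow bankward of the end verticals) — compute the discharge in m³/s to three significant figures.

Panel 1-2: Δb = 4.1 m, d̄ = (0.25+1.16)/2 = 0.705, v̄ = (0.25+0.51)/2 = 0.38 → q = 4.1×0.705×0.38 = 1.098 m³/s
Panel 2-3: Δb = 4.4 m, d̄ = (1.16+0.35)/2 = 0.755, v̄ = (0.51+0.32)/2 = 0.415 → q = 4.4×0.755×0.415 = 1.379 m³/s
Q = Σ q = 2.477 m³/s

2.48 m³/s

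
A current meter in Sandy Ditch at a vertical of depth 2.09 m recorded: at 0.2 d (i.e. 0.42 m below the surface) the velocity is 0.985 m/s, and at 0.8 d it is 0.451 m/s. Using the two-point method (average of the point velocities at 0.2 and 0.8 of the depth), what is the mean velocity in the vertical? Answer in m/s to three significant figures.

0.718 m/s

v̄ = (0.985 + 0.451) / 2 = 0.7180 m/s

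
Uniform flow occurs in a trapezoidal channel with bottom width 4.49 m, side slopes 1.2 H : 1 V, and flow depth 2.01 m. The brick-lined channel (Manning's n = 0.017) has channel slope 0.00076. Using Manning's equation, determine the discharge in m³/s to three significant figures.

A = (b + z·y)·y = (4.49 + 1.2×2.01)×2.01 = 13.87 m²
P = b + 2y√(1+z²) = 4.49 + 2×2.01×√(1+1.2²) = 10.77 m
R = A/P = 13.87/10.77 = 1.288 m
Q = (1/n)·A·R^(2/3)·S^(1/2) = (1/0.017) × 13.87 × 1.288^(2/3) × 0.00076^(1/2) = 26.63 m³/s

26.6 m³/s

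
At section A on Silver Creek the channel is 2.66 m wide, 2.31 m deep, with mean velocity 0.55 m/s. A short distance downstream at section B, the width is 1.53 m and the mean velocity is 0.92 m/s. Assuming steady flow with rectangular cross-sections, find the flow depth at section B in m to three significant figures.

2.40 m

Q = A₁V₁ = (2.66×2.31) × 0.55 = 3.380 m³/s
d₂ = Q/(b₂ V₂) = 3.380/(1.53×0.92) = 2.401 m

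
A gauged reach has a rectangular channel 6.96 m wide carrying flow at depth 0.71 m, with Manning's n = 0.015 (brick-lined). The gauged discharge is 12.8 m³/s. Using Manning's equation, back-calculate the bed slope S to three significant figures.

0.00305

A = b·y = 6.96 × 0.71 = 4.942 m²
P = b + 2y = 6.96 + 2×0.71 = 8.380 m
R = A/P = 4.942/8.380 = 0.5897 m
S = (Q·n / (1·A·R^(2/3)))² = (12.8×0.015 / (1×4.942×0.7032))² = 0.003053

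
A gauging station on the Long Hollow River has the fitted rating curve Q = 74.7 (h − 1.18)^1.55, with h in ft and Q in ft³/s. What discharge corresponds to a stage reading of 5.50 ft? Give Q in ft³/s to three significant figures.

722 ft³/s

Q = 74.7 × (5.50 − 1.18)^1.55 = 74.7 × 4.32^1.55 = 721.6 ft³/s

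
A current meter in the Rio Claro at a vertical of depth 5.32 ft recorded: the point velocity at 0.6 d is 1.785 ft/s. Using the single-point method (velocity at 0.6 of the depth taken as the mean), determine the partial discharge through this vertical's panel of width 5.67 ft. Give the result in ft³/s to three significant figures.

53.8 ft³/s

v̄ = v₀.₆ = 1.785 ft/s
q = v̄ × d × w = 1.785 × 5.32 × 5.67 = 53.84 ft³/s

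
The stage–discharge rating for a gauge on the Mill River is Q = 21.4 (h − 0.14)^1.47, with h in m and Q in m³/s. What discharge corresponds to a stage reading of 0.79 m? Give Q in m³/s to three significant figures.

11.4 m³/s

Q = 21.4 × (0.79 − 0.14)^1.47 = 21.4 × 0.65^1.47 = 11.36 m³/s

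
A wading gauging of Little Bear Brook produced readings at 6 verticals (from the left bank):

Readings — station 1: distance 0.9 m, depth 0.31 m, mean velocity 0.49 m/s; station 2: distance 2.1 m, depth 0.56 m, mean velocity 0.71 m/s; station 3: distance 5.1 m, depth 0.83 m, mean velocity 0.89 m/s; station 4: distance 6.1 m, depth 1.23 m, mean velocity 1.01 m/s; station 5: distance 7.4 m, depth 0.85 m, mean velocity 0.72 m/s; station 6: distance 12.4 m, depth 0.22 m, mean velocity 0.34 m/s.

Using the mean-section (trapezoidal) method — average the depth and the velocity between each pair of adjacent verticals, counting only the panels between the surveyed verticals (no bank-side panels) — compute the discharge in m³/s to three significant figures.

5.55 m³/s

Panel 1-2: Δb = 1.2 m, d̄ = (0.31+0.56)/2 = 0.435, v̄ = (0.49+0.71)/2 = 0.6 → q = 1.2×0.435×0.6 = 0.3132 m³/s
Panel 2-3: Δb = 3 m, d̄ = (0.56+0.83)/2 = 0.695, v̄ = (0.71+0.89)/2 = 0.8 → q = 3×0.695×0.8 = 1.668 m³/s
Panel 3-4: Δb = 1 m, d̄ = (0.83+1.23)/2 = 1.03, v̄ = (0.89+1.01)/2 = 0.95 → q = 1×1.03×0.95 = 0.9785 m³/s
Panel 4-5: Δb = 1.3 m, d̄ = (1.23+0.85)/2 = 1.04, v̄ = (1.01+0.72)/2 = 0.865 → q = 1.3×1.04×0.865 = 1.169 m³/s
Panel 5-6: Δb = 5 m, d̄ = (0.85+0.22)/2 = 0.535, v̄ = (0.72+0.34)/2 = 0.53 → q = 5×0.535×0.53 = 1.418 m³/s
Q = Σ q = 5.547 m³/s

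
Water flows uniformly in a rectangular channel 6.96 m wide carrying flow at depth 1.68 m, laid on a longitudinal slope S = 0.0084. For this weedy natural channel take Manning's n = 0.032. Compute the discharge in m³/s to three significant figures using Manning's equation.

36.4 m³/s

A = b·y = 6.96 × 1.68 = 11.69 m²
P = b + 2y = 6.96 + 2×1.68 = 10.32 m
R = A/P = 11.69/10.32 = 1.133 m
Q = (1/n)·A·R^(2/3)·S^(1/2) = (1/0.032) × 11.69 × 1.133^(2/3) × 0.0084^(1/2) = 36.40 m³/s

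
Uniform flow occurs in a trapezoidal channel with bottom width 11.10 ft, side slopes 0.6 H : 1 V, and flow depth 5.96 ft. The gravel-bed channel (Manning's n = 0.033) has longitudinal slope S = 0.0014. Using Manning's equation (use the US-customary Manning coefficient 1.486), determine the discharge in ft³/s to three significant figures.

340 ft³/s

A = (b + z·y)·y = (11.10 + 0.6×5.96)×5.96 = 87.47 ft²
P = b + 2y√(1+z²) = 11.10 + 2×5.96×√(1+0.6²) = 25.00 ft
R = A/P = 87.47/25.00 = 3.499 ft
Q = (1.486/n)·A·R^(2/3)·S^(1/2) = (1.486/0.033) × 87.47 × 3.499^(2/3) × 0.0014^(1/2) = 339.6 ft³/s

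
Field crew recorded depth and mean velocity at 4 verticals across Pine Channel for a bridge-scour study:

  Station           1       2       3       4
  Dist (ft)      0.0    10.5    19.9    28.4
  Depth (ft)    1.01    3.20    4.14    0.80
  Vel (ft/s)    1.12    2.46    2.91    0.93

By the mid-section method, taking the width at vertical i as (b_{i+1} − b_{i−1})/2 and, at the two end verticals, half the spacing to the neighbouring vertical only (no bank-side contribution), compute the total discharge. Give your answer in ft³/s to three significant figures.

195 ft³/s

w_1 = (10.5 − 0.0)/2 = 5.25 ft; q_1 = 1.12 × 1.01 × 5.25 = 5.939 ft³/s
w_2 = (19.9 − 0.0)/2 = 9.95 ft; q_2 = 2.46 × 3.20 × 9.95 = 78.33 ft³/s
w_3 = (28.4 − 10.5)/2 = 8.95 ft; q_3 = 2.91 × 4.14 × 8.95 = 107.8 ft³/s
w_4 = (28.4 − 19.9)/2 = 4.25 ft; q_4 = 0.93 × 0.80 × 4.25 = 3.162 ft³/s
Q = Σ qᵢ = 195.3 ft³/s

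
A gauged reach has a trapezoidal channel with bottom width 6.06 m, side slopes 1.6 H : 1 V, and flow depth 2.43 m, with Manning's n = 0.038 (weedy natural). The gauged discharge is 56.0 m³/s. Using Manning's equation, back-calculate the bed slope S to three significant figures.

A = (b + z·y)·y = (6.06 + 1.6×2.43)×2.43 = 24.17 m²
P = b + 2y√(1+z²) = 6.06 + 2×2.43×√(1+1.6²) = 15.23 m
R = A/P = 24.17/15.23 = 1.587 m
S = (Q·n / (1·A·R^(2/3)))² = (56.0×0.038 / (1×24.17×1.361))² = 0.004185

0.00419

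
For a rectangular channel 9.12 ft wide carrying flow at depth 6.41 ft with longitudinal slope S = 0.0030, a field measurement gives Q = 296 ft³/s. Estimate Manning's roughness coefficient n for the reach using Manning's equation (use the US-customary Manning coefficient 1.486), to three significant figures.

0.0309

A = b·y = 9.12 × 6.41 = 58.46 ft²
P = b + 2y = 9.12 + 2×6.41 = 21.94 ft
R = A/P = 58.46/21.94 = 2.665 ft
n = (1.486/Q)·A·R^(2/3)·S^(1/2) = (1.486/296) × 58.46 × 1.922 × 0.05477 = 0.03089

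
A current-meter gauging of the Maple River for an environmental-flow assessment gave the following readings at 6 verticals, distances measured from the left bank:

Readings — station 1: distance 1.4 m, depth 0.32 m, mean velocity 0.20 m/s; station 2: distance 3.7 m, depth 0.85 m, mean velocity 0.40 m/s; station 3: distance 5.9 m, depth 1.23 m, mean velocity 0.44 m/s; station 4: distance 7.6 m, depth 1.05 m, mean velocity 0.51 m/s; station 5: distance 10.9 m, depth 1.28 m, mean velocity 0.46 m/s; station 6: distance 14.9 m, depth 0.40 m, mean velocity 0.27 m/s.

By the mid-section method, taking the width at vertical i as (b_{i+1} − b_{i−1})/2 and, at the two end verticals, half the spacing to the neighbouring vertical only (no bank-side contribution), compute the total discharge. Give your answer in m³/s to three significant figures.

w_1 = (3.7 − 1.4)/2 = 1.15 m; q_1 = 0.20 × 0.32 × 1.15 = 0.07360 m³/s
w_2 = (5.9 − 1.4)/2 = 2.25 m; q_2 = 0.40 × 0.85 × 2.25 = 0.7650 m³/s
w_3 = (7.6 − 3.7)/2 = 1.95 m; q_3 = 0.44 × 1.23 × 1.95 = 1.055 m³/s
w_4 = (10.9 − 5.9)/2 = 2.5 m; q_4 = 0.51 × 1.05 × 2.5 = 1.339 m³/s
w_5 = (14.9 − 7.6)/2 = 3.65 m; q_5 = 0.46 × 1.28 × 3.65 = 2.149 m³/s
w_6 = (14.9 − 10.9)/2 = 2 m; q_6 = 0.27 × 0.40 × 2 = 0.2160 m³/s
Q = Σ qᵢ = 5.598 m³/s

5.60 m³/s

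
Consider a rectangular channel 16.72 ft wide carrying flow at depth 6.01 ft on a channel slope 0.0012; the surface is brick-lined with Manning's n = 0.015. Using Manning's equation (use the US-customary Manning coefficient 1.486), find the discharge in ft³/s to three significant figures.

A = b·y = 16.72 × 6.01 = 100.5 ft²
P = b + 2y = 16.72 + 2×6.01 = 28.74 ft
R = A/P = 100.5/28.74 = 3.496 ft
Q = (1.486/n)·A·R^(2/3)·S^(1/2) = (1.486/0.015) × 100.5 × 3.496^(2/3) × 0.0012^(1/2) = 794.4 ft³/s

794 ft³/s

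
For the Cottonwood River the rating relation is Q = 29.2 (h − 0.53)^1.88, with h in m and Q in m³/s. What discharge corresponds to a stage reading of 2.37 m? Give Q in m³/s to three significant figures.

Q = 29.2 × (2.37 − 0.53)^1.88 = 29.2 × 1.84^1.88 = 91.88 m³/s

91.9 m³/s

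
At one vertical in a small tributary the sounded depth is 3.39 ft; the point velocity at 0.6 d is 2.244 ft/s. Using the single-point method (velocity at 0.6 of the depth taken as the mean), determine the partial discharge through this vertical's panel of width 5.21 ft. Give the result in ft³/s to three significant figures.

39.6 ft³/s

v̄ = v₀.₆ = 2.244 ft/s
q = v̄ × d × w = 2.244 × 3.39 × 5.21 = 39.63 ft³/s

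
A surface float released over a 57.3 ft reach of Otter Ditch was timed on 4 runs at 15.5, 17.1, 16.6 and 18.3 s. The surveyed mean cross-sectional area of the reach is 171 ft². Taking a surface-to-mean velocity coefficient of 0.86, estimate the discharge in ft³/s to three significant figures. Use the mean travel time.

t̄ = (15.5 + 17.1 + 16.6 + 18.3) / 4 = 16.875 s
v_surface = L / t̄ = 57.3 / 16.875 = 3.396 ft/s
v_mean = 0.86 × 3.396 = 2.920 ft/s
Q = A × v_mean = 171 × 2.920 = 499.4 ft³/s

499 ft³/s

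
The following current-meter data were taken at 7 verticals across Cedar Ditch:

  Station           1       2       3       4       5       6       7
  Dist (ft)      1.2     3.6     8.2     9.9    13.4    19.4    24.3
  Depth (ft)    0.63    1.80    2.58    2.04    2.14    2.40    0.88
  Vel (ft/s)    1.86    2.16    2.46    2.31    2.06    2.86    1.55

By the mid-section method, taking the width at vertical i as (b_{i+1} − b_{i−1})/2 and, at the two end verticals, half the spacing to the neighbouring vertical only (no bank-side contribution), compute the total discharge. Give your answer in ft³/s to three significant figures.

w_1 = (3.6 − 1.2)/2 = 1.2 ft; q_1 = 1.86 × 0.63 × 1.2 = 1.406 ft³/s
w_2 = (8.2 − 1.2)/2 = 3.5 ft; q_2 = 2.16 × 1.80 × 3.5 = 13.61 ft³/s
w_3 = (9.9 − 3.6)/2 = 3.15 ft; q_3 = 2.46 × 2.58 × 3.15 = 19.99 ft³/s
w_4 = (13.4 − 8.2)/2 = 2.6 ft; q_4 = 2.31 × 2.04 × 2.6 = 12.25 ft³/s
w_5 = (19.4 − 9.9)/2 = 4.75 ft; q_5 = 2.06 × 2.14 × 4.75 = 20.94 ft³/s
w_6 = (24.3 − 13.4)/2 = 5.45 ft; q_6 = 2.86 × 2.40 × 5.45 = 37.41 ft³/s
w_7 = (24.3 − 19.4)/2 = 2.45 ft; q_7 = 1.55 × 0.88 × 2.45 = 3.342 ft³/s
Q = Σ qᵢ = 108.9 ft³/s

109 ft³/s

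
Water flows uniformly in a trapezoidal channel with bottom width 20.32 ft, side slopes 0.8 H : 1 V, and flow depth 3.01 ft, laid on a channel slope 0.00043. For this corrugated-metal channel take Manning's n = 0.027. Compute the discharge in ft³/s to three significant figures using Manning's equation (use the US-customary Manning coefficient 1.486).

142 ft³/s

A = (b + z·y)·y = (20.32 + 0.8×3.01)×3.01 = 68.41 ft²
P = b + 2y√(1+z²) = 20.32 + 2×3.01×√(1+0.8²) = 28.03 ft
R = A/P = 68.41/28.03 = 2.441 ft
Q = (1.486/n)·A·R^(2/3)·S^(1/2) = (1.486/0.027) × 68.41 × 2.441^(2/3) × 0.00043^(1/2) = 141.5 ft³/s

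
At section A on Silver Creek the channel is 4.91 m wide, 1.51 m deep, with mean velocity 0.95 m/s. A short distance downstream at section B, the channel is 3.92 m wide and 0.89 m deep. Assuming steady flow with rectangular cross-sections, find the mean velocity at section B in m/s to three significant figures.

Q = A₁V₁ = (4.91×1.51) × 0.95 = 7.043 m³/s
A₂ = 3.92 × 0.89 = 3.489 m²
V₂ = Q/A₂ = 7.043/3.489 = 2.019 m/s

2.02 m/s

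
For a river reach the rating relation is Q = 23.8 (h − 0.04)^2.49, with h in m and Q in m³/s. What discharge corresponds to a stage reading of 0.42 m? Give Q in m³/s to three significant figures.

2.14 m³/s

Q = 23.8 × (0.42 − 0.04)^2.49 = 23.8 × 0.38^2.49 = 2.139 m³/s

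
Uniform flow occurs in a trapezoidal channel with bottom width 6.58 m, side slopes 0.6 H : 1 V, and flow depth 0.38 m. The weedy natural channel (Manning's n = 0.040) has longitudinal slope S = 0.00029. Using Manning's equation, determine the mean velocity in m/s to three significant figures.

A = (b + z·y)·y = (6.58 + 0.6×0.38)×0.38 = 2.587 m²
P = b + 2y√(1+z²) = 6.58 + 2×0.38×√(1+0.6²) = 7.466 m
R = A/P = 2.587/7.466 = 0.3465 m
Q = (1/n)·A·R^(2/3)·S^(1/2) = (1/0.040) × 2.587 × 0.3465^(2/3) × 0.00029^(1/2) = 0.5433 m³/s
V = Q/A = 0.5433/2.587 = 0.2100 m/s

0.210 m/s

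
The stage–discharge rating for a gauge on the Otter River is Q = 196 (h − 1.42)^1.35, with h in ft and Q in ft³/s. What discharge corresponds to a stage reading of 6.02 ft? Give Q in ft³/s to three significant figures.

1540 ft³/s

Q = 196 × (6.02 − 1.42)^1.35 = 196 × 4.6^1.35 = 1538 ft³/s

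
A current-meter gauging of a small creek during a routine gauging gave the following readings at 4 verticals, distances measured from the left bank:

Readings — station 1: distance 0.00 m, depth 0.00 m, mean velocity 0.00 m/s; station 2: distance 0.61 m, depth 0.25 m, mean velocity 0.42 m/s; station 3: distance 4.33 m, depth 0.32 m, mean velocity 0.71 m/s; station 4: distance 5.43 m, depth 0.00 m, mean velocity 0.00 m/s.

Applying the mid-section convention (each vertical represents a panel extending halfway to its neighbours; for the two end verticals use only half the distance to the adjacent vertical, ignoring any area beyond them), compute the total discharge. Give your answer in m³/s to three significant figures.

0.775 m³/s

w_2 = (4.33 − 0.00)/2 = 2.165 m; q_2 = 0.42 × 0.25 × 2.165 = 0.2273 m³/s
w_3 = (5.43 − 0.61)/2 = 2.41 m; q_3 = 0.71 × 0.32 × 2.41 = 0.5476 m³/s
Stations 1, 4 contribute zero (depth or velocity is 0).
Q = Σ qᵢ = 0.7749 m³/s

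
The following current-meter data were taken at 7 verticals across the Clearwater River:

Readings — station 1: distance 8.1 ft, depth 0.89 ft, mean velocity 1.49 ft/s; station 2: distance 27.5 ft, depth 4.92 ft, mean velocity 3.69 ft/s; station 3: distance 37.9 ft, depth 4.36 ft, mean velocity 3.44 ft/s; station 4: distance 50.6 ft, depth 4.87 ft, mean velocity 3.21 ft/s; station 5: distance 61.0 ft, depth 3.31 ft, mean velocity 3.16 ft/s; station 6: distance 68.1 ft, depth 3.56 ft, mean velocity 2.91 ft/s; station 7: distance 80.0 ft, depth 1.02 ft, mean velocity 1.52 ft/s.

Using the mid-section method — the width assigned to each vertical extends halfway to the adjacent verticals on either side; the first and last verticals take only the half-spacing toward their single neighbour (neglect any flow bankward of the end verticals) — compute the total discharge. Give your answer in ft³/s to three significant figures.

w_1 = (27.5 − 8.1)/2 = 9.7 ft; q_1 = 1.49 × 0.89 × 9.7 = 12.86 ft³/s
w_2 = (37.9 − 8.1)/2 = 14.9 ft; q_2 = 3.69 × 4.92 × 14.9 = 270.5 ft³/s
w_3 = (50.6 − 27.5)/2 = 11.55 ft; q_3 = 3.44 × 4.36 × 11.55 = 173.2 ft³/s
w_4 = (61.0 − 37.9)/2 = 11.55 ft; q_4 = 3.21 × 4.87 × 11.55 = 180.6 ft³/s
w_5 = (68.1 − 50.6)/2 = 8.75 ft; q_5 = 3.16 × 3.31 × 8.75 = 91.52 ft³/s
w_6 = (80.0 − 61.0)/2 = 9.5 ft; q_6 = 2.91 × 3.56 × 9.5 = 98.42 ft³/s
w_7 = (80.0 − 68.1)/2 = 5.95 ft; q_7 = 1.52 × 1.02 × 5.95 = 9.225 ft³/s
Q = Σ qᵢ = 836.3 ft³/s

836 ft³/s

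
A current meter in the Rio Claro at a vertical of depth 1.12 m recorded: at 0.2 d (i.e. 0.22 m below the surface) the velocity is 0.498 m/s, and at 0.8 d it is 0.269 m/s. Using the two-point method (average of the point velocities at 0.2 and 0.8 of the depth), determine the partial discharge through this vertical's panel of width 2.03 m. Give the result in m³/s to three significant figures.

v̄ = (0.498 + 0.269) / 2 = 0.3835 m/s
q = v̄ × d × w = 0.3835 × 1.12 × 2.03 = 0.8719 m³/s

0.872 m³/s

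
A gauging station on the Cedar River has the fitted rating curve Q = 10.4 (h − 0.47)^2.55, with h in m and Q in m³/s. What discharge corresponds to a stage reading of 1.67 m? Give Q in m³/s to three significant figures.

16.6 m³/s

Q = 10.4 × (1.67 − 0.47)^2.55 = 10.4 × 1.2^2.55 = 16.56 m³/s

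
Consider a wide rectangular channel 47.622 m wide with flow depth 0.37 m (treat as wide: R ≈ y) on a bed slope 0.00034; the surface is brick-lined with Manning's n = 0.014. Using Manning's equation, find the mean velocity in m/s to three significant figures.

A = b·y = 47.622 × 0.37 = 17.62 m²
Wide channel: R ≈ y = 0.37 m
Q = (1/n)·A·R^(2/3)·S^(1/2) = (1/0.014) × 17.62 × 0.3700^(2/3) × 0.00034^(1/2) = 11.96 m³/s
V = Q/A = 11.96/17.62 = 0.6788 m/s

0.679 m/s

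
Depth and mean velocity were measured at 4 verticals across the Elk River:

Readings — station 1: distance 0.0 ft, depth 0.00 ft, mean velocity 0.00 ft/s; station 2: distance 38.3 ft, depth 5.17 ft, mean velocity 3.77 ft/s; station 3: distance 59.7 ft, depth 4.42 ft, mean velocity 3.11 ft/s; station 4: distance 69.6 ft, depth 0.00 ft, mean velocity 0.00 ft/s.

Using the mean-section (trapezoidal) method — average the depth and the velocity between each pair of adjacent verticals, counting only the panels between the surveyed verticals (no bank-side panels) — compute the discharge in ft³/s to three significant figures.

Panel 1-2: Δb = 38.3 ft, d̄ = (0.00+5.17)/2 = 2.585, v̄ = (0.00+3.77)/2 = 1.885 → q = 38.3×2.585×1.885 = 186.6 ft³/s
Panel 2-3: Δb = 21.4 ft, d̄ = (5.17+4.42)/2 = 4.795, v̄ = (3.77+3.11)/2 = 3.44 → q = 21.4×4.795×3.44 = 353.0 ft³/s
Panel 3-4: Δb = 9.9 ft, d̄ = (4.42+0.00)/2 = 2.21, v̄ = (3.11+0.00)/2 = 1.555 → q = 9.9×2.21×1.555 = 34.02 ft³/s
Q = Σ q = 573.6 ft³/s

574 ft³/s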